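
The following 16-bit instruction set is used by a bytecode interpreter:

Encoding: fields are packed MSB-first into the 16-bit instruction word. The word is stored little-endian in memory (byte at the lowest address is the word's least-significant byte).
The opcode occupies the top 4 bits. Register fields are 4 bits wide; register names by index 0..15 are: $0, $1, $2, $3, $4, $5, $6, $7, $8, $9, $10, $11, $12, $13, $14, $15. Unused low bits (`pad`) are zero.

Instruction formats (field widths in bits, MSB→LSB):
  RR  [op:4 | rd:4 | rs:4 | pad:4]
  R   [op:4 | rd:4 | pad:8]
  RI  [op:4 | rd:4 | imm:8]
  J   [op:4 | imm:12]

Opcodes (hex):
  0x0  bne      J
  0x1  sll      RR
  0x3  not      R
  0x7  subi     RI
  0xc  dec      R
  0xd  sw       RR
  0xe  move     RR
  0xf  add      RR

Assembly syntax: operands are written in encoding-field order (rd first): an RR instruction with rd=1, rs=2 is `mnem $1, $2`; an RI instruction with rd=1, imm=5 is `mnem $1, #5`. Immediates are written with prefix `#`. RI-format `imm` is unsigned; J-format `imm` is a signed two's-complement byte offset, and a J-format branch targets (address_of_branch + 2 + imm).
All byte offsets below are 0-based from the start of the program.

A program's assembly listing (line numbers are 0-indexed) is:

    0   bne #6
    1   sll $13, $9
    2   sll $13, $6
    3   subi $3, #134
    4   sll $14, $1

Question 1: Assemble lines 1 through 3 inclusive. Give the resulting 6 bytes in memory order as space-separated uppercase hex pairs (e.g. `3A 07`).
90 1D 60 1D 86 73

1. sll fields op=0x1:4|rd=13:4|rs=9:4|pad=0:4 → word 1d90h → 90 1d
2. sll fields op=0x1:4|rd=13:4|rs=6:4|pad=0:4 → word 1d60h → 60 1d
3. subi fields op=0x7:4|rd=3:4|imm=134:8 → word 7386h → 86 73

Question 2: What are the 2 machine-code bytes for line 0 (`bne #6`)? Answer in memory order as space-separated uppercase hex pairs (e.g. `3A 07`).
06 00

L0: bne op=0x0:4|imm=6:12 ⇒ 0x0006 ⇒ little 06 00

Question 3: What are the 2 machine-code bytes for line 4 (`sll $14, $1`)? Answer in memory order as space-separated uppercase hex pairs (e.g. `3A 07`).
4. sll fields op=0x1:4|rd=14:4|rs=1:4|pad=0:4 → word 1e10h → 10 1e

10 1E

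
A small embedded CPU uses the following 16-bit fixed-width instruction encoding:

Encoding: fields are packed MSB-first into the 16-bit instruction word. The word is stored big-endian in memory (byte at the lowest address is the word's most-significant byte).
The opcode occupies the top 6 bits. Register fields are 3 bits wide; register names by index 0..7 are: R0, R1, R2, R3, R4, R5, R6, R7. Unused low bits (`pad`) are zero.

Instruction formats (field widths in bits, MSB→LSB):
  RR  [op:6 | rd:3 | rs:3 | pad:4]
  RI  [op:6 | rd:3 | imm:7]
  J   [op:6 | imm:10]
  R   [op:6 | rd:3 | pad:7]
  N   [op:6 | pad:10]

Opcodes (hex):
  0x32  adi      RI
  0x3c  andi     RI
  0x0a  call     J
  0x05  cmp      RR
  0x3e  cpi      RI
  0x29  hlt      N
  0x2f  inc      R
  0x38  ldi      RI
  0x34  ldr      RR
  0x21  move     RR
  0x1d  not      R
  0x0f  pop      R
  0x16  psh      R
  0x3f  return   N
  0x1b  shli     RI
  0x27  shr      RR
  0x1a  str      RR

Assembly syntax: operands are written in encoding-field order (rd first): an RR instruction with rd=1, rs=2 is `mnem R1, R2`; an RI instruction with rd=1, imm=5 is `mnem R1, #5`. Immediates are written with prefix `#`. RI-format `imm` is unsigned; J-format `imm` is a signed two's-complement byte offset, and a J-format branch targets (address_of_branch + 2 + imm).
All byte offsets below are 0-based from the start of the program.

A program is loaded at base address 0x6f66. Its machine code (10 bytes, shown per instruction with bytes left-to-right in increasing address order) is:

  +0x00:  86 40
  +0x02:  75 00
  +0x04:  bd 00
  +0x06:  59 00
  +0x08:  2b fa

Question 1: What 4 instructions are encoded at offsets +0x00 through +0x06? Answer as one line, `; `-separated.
move R4, R4; not R2; inc R2; psh R2

[00] 86 40 → 0x8640
  top 6b → 0x21 → move [RR]
  [9:7] rd=4 = R4
  [6:4] rs=4 = R4
[02] 75 00 → 0x7500
  top 6b → 0x1d → not [R]
  [9:7] rd=2 = R2
[04] bd 00 → 0xbd00
  top 6b → 0x2f → inc [R]
  [9:7] rd=2 = R2
[06] 59 00 → 0x5900
  top 6b → 0x16 → psh [R]
  [9:7] rd=2 = R2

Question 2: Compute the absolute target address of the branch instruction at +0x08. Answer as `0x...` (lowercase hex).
0x6f6a

+0x08: 2b fa ⇒ word 0x2bfa (big)
  op=0x2bfa>>10=0xa ⇒ call (J)
  [9:0] imm=1018 (s10→-6) = #-6
  target = base 0x6f66 + off 0x08 + 2 + imm -6 = 0x6f6a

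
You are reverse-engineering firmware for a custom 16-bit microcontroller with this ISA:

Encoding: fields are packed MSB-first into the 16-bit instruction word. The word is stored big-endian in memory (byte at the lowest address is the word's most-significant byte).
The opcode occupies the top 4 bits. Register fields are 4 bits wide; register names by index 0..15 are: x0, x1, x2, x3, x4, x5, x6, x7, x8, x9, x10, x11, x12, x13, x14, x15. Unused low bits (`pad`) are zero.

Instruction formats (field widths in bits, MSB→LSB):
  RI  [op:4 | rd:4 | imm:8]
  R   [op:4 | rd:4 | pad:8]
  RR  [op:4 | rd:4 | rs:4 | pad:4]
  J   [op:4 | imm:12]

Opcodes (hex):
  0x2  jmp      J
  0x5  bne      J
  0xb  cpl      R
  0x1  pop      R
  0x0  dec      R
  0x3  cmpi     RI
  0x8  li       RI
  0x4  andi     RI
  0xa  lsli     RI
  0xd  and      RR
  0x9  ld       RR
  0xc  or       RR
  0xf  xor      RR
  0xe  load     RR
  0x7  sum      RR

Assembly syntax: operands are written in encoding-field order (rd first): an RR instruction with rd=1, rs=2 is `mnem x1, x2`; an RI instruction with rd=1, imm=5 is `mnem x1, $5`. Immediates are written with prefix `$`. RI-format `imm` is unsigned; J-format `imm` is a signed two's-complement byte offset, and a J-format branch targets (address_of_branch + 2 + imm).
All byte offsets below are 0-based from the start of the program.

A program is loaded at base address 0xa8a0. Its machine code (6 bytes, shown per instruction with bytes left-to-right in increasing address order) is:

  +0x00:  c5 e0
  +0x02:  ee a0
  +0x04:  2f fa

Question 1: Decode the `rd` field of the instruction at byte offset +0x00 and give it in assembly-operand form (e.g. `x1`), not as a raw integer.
x5

off 0x00: read c5 e0 as big → 0xc5e0
  op=0xc5e0>>12=0xc ⇒ or (RR)
  [11:8] rd=5 = x5
  [7:4] rs=14 = x14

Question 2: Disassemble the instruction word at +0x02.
+0x02: ee a0 ⇒ word 0xeea0 (big)
  top 4b → 0xe → load [RR]
  [11:8] rd=14 = x14
  [7:4] rs=10 = x10

load x14, x10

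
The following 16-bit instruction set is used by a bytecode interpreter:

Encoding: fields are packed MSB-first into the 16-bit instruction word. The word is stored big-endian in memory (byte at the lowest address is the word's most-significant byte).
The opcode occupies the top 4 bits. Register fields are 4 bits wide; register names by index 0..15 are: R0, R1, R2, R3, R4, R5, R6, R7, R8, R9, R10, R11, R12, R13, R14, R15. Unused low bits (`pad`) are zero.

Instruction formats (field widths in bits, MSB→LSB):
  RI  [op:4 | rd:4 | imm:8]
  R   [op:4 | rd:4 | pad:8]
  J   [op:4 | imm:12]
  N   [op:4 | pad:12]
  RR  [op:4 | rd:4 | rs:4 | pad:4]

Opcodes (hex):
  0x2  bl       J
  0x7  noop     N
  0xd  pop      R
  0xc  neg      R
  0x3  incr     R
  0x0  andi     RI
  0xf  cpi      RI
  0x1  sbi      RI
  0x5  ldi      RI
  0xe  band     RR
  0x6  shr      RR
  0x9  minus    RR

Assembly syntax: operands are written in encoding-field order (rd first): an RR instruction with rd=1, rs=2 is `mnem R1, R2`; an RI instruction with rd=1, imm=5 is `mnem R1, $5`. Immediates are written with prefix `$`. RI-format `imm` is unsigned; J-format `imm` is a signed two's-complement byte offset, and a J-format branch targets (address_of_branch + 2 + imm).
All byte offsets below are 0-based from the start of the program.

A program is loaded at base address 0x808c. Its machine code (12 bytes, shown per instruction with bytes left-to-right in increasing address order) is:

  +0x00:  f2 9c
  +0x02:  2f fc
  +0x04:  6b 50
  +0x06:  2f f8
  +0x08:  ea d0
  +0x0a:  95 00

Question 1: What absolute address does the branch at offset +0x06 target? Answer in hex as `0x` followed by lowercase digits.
[06] 2f f8 → 0x2ff8
  top 4b → 0x2 → bl [J]
  imm: (w>>0)&0xfff=0xff8 (s12→-8) → $-8
  target = base 0x808c + off 0x06 + 2 + imm -8 = 0x808c

0x808c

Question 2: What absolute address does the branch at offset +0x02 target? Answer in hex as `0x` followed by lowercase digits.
0x808c

off 0x02: read 2f fc as big → 0x2ffc
  opcode bits[15:12]=0x2: bl/J
  imm@[11:0]=0xffc (s12→-4) ⇒ $-4
  target = base 0x808c + off 0x02 + 2 + imm -4 = 0x808c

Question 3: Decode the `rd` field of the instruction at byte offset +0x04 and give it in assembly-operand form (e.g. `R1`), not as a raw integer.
R11

off 0x04: read 6b 50 as big → 0x6b50
  op=0x6b50>>12=0x6 ⇒ shr (RR)
  rd: (w>>8)&0xf=0xb → R11
  rs: (w>>4)&0xf=0x5 → R5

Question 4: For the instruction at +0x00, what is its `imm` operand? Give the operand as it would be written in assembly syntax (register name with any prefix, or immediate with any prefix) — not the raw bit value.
+0x00: f2 9c ⇒ word 0xf29c (big)
  opcode bits[15:12]=0xf: cpi/RI
  rd@[11:8]=0x2 ⇒ R2
  imm@[7:0]=0x9c ⇒ $156

$156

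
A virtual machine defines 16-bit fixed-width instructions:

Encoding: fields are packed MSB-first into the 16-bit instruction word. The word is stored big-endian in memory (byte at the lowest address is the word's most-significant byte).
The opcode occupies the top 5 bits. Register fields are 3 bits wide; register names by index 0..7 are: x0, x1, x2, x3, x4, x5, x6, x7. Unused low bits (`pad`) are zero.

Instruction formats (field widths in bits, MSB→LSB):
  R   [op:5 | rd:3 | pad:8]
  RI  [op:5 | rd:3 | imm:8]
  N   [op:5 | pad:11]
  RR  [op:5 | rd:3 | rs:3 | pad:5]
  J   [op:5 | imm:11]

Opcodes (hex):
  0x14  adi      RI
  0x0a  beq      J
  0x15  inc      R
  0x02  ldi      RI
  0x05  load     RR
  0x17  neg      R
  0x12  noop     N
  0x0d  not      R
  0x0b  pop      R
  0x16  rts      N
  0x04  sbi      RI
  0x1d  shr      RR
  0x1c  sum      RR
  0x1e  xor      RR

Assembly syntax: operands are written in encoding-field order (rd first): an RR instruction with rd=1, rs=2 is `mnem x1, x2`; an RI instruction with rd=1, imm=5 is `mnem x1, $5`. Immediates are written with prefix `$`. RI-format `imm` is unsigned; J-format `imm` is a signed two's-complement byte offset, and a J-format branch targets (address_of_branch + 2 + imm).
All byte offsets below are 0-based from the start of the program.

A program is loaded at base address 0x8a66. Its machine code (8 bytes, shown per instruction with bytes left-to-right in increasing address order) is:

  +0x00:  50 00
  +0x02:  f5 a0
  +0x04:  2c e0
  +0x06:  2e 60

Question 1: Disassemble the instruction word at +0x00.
beq $0

[00] 50 00 → 0x5000
  opcode bits[15:11]=0xa: beq/J
  imm@[10:0]=0x0 ⇒ $0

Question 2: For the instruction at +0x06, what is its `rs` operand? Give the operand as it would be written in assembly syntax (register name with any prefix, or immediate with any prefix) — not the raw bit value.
x3

[06] 2e 60 → 0x2e60
  op=0x2e60>>11=0x5 ⇒ load (RR)
  [10:8] rd=6 = x6
  [7:5] rs=3 = x3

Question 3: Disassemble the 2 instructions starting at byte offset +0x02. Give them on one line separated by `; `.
xor x5, x5; load x4, x7

+0x02: f5 a0 ⇒ word 0xf5a0 (big)
  opcode bits[15:11]=0x1e: xor/RR
  rd@[10:8]=0x5 ⇒ x5
  rs@[7:5]=0x5 ⇒ x5
+0x04: 2c e0 ⇒ word 0x2ce0 (big)
  opcode bits[15:11]=0x5: load/RR
  rd@[10:8]=0x4 ⇒ x4
  rs@[7:5]=0x7 ⇒ x7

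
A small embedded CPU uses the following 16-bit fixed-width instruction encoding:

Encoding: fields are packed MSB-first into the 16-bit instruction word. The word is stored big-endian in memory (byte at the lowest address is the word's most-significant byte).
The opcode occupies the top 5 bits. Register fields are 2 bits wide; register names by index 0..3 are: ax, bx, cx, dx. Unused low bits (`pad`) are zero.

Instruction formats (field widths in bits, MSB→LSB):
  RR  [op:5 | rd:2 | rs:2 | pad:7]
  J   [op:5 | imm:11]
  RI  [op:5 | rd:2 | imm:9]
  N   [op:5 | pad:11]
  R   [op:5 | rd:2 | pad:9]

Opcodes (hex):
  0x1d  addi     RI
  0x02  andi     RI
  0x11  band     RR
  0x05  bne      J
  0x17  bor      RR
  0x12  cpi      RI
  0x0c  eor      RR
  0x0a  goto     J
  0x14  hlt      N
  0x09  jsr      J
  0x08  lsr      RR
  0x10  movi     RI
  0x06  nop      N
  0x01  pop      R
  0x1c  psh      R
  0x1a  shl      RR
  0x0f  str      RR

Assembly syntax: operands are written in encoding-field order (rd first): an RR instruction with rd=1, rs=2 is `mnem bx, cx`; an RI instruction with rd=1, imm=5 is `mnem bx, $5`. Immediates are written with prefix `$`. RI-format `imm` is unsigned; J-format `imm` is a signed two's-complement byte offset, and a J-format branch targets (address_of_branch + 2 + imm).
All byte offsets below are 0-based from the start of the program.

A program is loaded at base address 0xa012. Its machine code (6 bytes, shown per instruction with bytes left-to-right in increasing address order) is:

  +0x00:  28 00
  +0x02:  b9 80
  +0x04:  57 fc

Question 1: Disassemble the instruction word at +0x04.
+0x04: 57 fc ⇒ word 0x57fc (big)
  op=0x57fc>>11=0xa ⇒ goto (J)
  imm@[10:0]=0x7fc (s11→-4) ⇒ $-4

goto $-4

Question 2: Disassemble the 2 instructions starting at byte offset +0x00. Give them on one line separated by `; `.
off 0x00: read 28 00 as big → 0x2800
  op=0x2800>>11=0x5 ⇒ bne (J)
  [10:0] imm=0 = $0
off 0x02: read b9 80 as big → 0xb980
  op=0xb980>>11=0x17 ⇒ bor (RR)
  [10:9] rd=0 = ax
  [8:7] rs=3 = dx

bne $0; bor ax, dx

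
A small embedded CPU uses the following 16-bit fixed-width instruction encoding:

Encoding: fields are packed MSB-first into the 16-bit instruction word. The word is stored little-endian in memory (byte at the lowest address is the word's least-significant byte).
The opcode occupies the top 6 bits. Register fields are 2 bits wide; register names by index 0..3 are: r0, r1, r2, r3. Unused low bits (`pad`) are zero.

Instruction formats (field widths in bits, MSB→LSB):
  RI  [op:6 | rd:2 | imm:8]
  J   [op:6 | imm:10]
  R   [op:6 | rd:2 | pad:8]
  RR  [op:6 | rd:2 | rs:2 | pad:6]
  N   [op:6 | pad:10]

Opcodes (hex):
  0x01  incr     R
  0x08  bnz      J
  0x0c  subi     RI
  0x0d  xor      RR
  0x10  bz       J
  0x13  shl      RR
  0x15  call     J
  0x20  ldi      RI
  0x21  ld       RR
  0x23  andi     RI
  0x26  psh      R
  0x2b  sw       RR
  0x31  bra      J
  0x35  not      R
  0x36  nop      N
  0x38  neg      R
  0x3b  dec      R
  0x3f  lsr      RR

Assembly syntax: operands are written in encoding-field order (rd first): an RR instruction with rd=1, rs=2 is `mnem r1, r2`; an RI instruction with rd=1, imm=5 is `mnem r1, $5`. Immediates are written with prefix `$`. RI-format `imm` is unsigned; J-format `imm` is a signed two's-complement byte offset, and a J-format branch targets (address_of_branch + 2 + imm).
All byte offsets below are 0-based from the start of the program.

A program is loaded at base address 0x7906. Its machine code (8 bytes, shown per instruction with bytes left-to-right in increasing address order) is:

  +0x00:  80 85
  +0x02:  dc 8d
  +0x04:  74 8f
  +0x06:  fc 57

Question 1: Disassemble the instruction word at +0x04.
andi r3, $116

[04] 74 8f → 0x8f74
  opcode bits[15:10]=0x23: andi/RI
  [9:8] rd=3 = r3
  [7:0] imm=116 = $116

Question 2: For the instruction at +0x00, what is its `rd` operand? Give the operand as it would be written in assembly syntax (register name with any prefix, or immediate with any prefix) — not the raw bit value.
r1

+0x00: 80 85 ⇒ word 0x8580 (little)
  op=0x8580>>10=0x21 ⇒ ld (RR)
  rd: (w>>8)&0x3=0x1 → r1
  rs: (w>>6)&0x3=0x2 → r2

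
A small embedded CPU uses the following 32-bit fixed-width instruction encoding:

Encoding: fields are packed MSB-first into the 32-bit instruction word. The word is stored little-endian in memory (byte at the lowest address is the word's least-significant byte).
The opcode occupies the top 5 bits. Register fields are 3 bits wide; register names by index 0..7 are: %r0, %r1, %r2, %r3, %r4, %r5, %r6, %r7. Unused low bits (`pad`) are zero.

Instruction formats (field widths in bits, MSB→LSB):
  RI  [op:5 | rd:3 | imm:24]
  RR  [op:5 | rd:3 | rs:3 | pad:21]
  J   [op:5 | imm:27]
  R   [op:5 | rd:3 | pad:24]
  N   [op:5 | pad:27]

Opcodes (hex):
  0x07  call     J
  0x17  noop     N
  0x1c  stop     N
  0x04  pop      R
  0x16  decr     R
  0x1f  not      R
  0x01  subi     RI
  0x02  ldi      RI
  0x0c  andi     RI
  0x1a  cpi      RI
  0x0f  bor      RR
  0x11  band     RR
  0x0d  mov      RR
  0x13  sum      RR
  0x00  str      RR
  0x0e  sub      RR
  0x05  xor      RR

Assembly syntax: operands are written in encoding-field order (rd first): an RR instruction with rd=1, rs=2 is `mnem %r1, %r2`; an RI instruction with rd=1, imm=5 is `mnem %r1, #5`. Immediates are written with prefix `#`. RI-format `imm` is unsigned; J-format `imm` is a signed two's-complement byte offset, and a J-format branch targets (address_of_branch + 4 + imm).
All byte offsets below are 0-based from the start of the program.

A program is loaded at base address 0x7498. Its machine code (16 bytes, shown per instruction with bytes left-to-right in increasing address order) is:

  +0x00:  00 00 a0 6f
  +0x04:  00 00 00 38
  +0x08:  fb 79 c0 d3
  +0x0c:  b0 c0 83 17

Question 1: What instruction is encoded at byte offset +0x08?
off 0x08: read fb 79 c0 d3 as little → 0xd3c079fb
  top 5b → 0x1a → cpi [RI]
  rd: (w>>24)&0x7=0x3 → %r3
  imm: (w>>0)&0xffffff=0xc079fb → #12614139

cpi %r3, #12614139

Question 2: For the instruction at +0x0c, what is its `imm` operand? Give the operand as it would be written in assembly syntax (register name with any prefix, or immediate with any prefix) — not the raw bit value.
[0c] b0 c0 83 17 → 0x1783c0b0
  top 5b → 0x2 → ldi [RI]
  [26:24] rd=7 = %r7
  [23:0] imm=8634544 = #8634544

#8634544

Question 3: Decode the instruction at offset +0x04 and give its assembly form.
[04] 00 00 00 38 → 0x38000000
  top 5b → 0x7 → call [J]
  imm: (w>>0)&0x7ffffff=0x0 → #0

call #0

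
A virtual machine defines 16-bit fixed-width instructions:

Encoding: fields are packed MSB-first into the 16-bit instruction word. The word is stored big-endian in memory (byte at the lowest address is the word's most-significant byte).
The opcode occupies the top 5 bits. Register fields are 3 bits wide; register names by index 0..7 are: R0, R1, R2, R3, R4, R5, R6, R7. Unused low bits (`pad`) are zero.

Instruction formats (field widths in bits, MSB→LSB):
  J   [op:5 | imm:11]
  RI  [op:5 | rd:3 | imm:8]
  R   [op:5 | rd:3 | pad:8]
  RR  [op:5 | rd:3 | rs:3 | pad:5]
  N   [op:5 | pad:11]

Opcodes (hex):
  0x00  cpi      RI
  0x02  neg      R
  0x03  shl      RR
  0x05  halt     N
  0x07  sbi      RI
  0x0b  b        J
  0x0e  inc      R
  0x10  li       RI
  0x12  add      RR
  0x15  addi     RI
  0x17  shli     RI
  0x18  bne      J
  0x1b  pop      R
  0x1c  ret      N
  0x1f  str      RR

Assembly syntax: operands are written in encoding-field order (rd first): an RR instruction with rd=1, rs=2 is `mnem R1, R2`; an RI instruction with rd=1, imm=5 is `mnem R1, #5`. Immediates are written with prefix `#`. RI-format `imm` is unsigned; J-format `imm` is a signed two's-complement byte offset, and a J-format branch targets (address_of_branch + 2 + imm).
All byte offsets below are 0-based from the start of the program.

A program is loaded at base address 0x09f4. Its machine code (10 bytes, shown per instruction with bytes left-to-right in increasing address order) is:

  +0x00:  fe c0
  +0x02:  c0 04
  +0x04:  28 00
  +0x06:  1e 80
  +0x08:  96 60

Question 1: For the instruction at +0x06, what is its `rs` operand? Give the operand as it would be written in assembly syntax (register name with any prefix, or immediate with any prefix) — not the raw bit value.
R4

[06] 1e 80 → 0x1e80
  op=0x1e80>>11=0x3 ⇒ shl (RR)
  rd@[10:8]=0x6 ⇒ R6
  rs@[7:5]=0x4 ⇒ R4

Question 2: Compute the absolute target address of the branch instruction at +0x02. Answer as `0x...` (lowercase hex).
0x09fc

off 0x02: read c0 04 as big → 0xc004
  op=0xc004>>11=0x18 ⇒ bne (J)
  imm@[10:0]=0x4 ⇒ #4
  target = base 0x09f4 + off 0x02 + 2 + imm 4 = 0x09fc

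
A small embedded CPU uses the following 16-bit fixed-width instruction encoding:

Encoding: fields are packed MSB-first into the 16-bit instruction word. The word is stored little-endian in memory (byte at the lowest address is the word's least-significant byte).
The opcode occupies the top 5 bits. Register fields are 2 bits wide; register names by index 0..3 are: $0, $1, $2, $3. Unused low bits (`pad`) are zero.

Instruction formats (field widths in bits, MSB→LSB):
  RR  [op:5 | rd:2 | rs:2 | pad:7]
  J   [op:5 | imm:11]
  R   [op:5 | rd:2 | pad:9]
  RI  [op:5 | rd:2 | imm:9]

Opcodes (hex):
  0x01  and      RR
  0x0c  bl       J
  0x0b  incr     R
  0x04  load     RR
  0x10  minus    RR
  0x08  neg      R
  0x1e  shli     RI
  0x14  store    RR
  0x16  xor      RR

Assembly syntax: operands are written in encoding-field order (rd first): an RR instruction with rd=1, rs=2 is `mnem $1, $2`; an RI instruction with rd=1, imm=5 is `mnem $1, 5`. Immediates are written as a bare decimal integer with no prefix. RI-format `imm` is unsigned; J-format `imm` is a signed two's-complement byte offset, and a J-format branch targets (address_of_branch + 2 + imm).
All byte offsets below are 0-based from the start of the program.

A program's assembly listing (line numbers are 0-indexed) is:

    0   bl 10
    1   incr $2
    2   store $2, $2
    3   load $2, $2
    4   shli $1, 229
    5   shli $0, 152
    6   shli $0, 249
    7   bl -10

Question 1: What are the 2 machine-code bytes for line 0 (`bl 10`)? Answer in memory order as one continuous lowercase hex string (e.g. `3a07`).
0. bl fields op=0xc:5|imm=10:11 → word 600ah → 0a 60

0a60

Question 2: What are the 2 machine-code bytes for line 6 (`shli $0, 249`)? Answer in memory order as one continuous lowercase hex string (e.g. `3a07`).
L6: shli op=0x1e:5|rd=0:2|imm=249:9 ⇒ 0xf0f9 ⇒ little f9 f0

f9f0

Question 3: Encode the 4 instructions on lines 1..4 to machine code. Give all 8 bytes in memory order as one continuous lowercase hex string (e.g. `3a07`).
L1: incr op=0xb:5|rd=2:2|pad=0:9 ⇒ 0x5c00 ⇒ little 00 5c
L2: store op=0x14:5|rd=2:2|rs=2:2|pad=0:7 ⇒ 0xa500 ⇒ little 00 a5
L3: load op=0x4:5|rd=2:2|rs=2:2|pad=0:7 ⇒ 0x2500 ⇒ little 00 25
L4: shli op=0x1e:5|rd=1:2|imm=229:9 ⇒ 0xf2e5 ⇒ little e5 f2

005c00a50025e5f2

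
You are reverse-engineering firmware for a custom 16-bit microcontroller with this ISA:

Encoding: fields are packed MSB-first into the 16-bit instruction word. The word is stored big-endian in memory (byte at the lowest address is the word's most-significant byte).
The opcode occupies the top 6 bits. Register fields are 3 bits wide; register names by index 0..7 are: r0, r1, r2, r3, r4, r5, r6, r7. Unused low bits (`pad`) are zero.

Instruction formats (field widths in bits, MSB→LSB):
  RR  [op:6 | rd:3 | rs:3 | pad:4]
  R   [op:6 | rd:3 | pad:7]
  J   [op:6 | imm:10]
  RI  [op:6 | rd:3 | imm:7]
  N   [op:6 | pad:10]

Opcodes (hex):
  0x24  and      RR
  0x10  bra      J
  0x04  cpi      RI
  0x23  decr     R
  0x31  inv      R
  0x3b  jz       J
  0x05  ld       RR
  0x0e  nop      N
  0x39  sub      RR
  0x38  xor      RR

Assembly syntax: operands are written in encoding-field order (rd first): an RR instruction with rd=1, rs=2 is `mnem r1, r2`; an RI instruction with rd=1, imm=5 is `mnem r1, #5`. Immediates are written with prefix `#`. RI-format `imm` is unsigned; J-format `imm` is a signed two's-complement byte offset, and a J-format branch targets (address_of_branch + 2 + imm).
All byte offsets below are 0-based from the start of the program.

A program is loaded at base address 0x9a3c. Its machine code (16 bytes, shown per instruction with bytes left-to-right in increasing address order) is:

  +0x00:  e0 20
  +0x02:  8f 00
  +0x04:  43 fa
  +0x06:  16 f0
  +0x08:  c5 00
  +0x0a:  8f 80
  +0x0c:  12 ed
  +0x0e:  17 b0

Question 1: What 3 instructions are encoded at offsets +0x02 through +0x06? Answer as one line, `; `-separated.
+0x02: 8f 00 ⇒ word 0x8f00 (big)
  top 6b → 0x23 → decr [R]
  rd@[9:7]=0x6 ⇒ r6
+0x04: 43 fa ⇒ word 0x43fa (big)
  top 6b → 0x10 → bra [J]
  imm@[9:0]=0x3fa (s10→-6) ⇒ #-6
+0x06: 16 f0 ⇒ word 0x16f0 (big)
  top 6b → 0x5 → ld [RR]
  rd@[9:7]=0x5 ⇒ r5
  rs@[6:4]=0x7 ⇒ r7

decr r6; bra #-6; ld r5, r7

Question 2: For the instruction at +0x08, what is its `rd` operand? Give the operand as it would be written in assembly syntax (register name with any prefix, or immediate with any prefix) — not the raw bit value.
+0x08: c5 00 ⇒ word 0xc500 (big)
  op=0xc500>>10=0x31 ⇒ inv (R)
  rd: (w>>7)&0x7=0x2 → r2

r2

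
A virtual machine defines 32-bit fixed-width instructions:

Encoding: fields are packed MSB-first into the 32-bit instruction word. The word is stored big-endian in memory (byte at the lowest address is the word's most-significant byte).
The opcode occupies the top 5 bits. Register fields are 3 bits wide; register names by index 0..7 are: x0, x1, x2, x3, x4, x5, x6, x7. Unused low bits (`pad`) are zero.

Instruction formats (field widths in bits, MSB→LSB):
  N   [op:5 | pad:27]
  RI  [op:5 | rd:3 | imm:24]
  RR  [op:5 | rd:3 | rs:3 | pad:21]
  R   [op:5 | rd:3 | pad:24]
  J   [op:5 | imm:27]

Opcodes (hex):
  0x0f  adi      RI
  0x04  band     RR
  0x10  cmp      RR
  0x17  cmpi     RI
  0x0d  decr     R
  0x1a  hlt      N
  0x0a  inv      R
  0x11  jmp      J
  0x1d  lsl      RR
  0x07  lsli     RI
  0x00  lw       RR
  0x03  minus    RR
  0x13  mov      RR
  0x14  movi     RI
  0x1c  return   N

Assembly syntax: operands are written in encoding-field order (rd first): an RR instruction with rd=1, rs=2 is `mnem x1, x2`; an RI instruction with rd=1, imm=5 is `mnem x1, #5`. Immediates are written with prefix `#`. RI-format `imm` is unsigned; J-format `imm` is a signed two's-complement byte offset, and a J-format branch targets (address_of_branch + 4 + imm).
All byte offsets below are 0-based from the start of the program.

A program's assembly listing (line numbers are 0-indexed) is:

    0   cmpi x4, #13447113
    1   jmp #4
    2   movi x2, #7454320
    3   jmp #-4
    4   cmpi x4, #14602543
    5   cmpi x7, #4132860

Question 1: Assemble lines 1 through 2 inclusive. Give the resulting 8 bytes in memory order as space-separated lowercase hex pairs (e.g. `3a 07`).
1. jmp fields op=0x11:5|imm=4:27 → word 88000004h → 88 00 00 04
2. movi fields op=0x14:5|rd=2:3|imm=7454320:24 → word a271be70h → a2 71 be 70

88 00 00 04 a2 71 be 70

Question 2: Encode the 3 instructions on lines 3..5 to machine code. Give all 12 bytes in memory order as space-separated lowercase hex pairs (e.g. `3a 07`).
8f ff ff fc bc de d1 2f bf 3f 0f fc

line 3 (jmp): pack op=0x11:5|imm=-4:27 = 0x8ffffffc; big→ 8f ff ff fc
line 4 (cmpi): pack op=0x17:5|rd=4:3|imm=14602543:24 = 0xbcded12f; big→ bc de d1 2f
line 5 (cmpi): pack op=0x17:5|rd=7:3|imm=4132860:24 = 0xbf3f0ffc; big→ bf 3f 0f fc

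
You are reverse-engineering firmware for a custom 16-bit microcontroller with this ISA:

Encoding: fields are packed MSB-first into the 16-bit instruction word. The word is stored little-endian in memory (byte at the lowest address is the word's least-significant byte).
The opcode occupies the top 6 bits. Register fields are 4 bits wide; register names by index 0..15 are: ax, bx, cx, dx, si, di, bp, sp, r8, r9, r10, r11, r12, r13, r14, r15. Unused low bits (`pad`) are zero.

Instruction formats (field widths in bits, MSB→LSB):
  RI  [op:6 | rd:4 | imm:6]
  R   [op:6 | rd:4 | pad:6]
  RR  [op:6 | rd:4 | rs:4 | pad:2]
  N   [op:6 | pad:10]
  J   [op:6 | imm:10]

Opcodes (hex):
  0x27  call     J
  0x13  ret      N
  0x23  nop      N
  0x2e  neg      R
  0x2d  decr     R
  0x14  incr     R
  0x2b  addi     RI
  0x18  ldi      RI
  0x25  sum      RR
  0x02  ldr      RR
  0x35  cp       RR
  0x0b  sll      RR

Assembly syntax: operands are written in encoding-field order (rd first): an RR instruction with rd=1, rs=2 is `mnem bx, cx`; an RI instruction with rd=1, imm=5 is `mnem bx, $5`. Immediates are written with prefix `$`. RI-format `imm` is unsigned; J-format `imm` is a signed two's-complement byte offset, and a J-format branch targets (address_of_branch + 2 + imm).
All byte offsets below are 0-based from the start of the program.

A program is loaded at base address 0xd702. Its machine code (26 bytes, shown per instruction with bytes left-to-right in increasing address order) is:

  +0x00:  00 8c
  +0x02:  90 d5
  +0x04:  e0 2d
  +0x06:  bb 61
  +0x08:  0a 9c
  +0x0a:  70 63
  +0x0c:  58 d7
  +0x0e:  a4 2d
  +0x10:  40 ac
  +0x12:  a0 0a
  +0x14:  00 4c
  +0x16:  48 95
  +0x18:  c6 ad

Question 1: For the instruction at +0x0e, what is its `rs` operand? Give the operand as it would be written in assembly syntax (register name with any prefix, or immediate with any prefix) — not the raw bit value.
r9

@+0e  little-endian(a4 2d) = 0x2da4
  op=0x2da4>>10=0xb ⇒ sll (RR)
  rd@[9:6]=0x6 ⇒ bp
  rs@[5:2]=0x9 ⇒ r9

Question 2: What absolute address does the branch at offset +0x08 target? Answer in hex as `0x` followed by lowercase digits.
0xd716

+0x08: 0a 9c ⇒ word 0x9c0a (little)
  opcode bits[15:10]=0x27: call/J
  [9:0] imm=10 = $10
  target = base 0xd702 + off 0x08 + 2 + imm 10 = 0xd716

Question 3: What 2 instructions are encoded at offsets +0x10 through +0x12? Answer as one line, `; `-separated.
@+10  little-endian(40 ac) = 0xac40
  op=0xac40>>10=0x2b ⇒ addi (RI)
  [9:6] rd=1 = bx
  [5:0] imm=0 = $0
@+12  little-endian(a0 0a) = 0x0aa0
  op=0x0aa0>>10=0x2 ⇒ ldr (RR)
  [9:6] rd=10 = r10
  [5:2] rs=8 = r8

addi bx, $0; ldr r10, r8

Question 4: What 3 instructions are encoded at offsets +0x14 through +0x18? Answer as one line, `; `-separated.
+0x14: 00 4c ⇒ word 0x4c00 (little)
  op=0x4c00>>10=0x13 ⇒ ret (N)
+0x16: 48 95 ⇒ word 0x9548 (little)
  op=0x9548>>10=0x25 ⇒ sum (RR)
  rd: (w>>6)&0xf=0x5 → di
  rs: (w>>2)&0xf=0x2 → cx
+0x18: c6 ad ⇒ word 0xadc6 (little)
  op=0xadc6>>10=0x2b ⇒ addi (RI)
  rd: (w>>6)&0xf=0x7 → sp
  imm: (w>>0)&0x3f=0x6 → $6

ret; sum di, cx; addi sp, $6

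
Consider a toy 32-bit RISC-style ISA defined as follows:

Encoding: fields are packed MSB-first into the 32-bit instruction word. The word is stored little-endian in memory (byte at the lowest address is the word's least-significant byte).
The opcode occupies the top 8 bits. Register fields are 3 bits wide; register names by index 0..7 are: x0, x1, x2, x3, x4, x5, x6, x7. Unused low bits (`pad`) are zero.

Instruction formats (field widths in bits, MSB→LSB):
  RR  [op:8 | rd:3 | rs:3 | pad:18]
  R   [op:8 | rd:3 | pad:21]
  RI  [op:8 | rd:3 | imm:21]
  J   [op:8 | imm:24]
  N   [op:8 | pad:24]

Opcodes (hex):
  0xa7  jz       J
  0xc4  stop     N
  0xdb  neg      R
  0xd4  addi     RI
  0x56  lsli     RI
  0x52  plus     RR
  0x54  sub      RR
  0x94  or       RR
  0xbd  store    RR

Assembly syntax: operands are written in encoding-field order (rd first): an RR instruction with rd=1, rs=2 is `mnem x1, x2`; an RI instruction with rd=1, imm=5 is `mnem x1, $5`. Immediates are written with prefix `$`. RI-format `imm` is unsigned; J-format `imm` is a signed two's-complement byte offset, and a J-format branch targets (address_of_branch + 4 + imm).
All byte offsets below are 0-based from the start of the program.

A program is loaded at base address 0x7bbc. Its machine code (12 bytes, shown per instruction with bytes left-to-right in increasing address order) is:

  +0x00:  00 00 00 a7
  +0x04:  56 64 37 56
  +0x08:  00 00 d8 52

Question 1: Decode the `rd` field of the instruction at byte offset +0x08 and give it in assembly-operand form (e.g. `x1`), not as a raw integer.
x6

off 0x08: read 00 00 d8 52 as little → 0x52d80000
  op=0x52d80000>>24=0x52 ⇒ plus (RR)
  [23:21] rd=6 = x6
  [20:18] rs=6 = x6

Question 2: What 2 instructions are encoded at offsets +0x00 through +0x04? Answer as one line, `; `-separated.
+0x00: 00 00 00 a7 ⇒ word 0xa7000000 (little)
  top 8b → 0xa7 → jz [J]
  imm@[23:0]=0x0 ⇒ $0
+0x04: 56 64 37 56 ⇒ word 0x56376456 (little)
  top 8b → 0x56 → lsli [RI]
  rd@[23:21]=0x1 ⇒ x1
  imm@[20:0]=0x176456 ⇒ $1533014

jz $0; lsli x1, $1533014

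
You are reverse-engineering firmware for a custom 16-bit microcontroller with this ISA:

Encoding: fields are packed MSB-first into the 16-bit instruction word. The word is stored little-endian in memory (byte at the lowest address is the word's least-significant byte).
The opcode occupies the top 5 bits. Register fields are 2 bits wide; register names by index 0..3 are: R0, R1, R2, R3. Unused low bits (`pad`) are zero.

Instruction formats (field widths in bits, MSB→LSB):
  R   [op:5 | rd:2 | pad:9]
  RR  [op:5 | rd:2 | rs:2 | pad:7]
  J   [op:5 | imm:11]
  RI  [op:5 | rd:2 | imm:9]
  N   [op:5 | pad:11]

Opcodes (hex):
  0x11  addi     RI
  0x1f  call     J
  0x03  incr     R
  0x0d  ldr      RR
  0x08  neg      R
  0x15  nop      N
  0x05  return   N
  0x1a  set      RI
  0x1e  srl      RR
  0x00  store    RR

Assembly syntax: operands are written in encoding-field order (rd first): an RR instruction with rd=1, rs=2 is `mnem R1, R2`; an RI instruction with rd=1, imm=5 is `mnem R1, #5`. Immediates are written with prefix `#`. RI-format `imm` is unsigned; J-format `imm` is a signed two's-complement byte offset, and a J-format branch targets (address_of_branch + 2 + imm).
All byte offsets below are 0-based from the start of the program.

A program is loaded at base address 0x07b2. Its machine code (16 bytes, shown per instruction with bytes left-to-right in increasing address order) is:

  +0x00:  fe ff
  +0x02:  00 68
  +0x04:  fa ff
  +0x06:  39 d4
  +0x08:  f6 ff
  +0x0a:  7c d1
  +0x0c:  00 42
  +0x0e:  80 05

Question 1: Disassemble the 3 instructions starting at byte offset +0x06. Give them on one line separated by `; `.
+0x06: 39 d4 ⇒ word 0xd439 (little)
  opcode bits[15:11]=0x1a: set/RI
  rd: (w>>9)&0x3=0x2 → R2
  imm: (w>>0)&0x1ff=0x39 → #57
+0x08: f6 ff ⇒ word 0xfff6 (little)
  opcode bits[15:11]=0x1f: call/J
  imm: (w>>0)&0x7ff=0x7f6 (s11→-10) → #-10
+0x0a: 7c d1 ⇒ word 0xd17c (little)
  opcode bits[15:11]=0x1a: set/RI
  rd: (w>>9)&0x3=0x0 → R0
  imm: (w>>0)&0x1ff=0x17c → #380

set R2, #57; call #-10; set R0, #380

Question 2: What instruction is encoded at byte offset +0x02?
[02] 00 68 → 0x6800
  top 5b → 0xd → ldr [RR]
  rd: (w>>9)&0x3=0x0 → R0
  rs: (w>>7)&0x3=0x0 → R0

ldr R0, R0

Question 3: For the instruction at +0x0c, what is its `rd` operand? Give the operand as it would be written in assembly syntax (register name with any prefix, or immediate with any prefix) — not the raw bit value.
off 0x0c: read 00 42 as little → 0x4200
  op=0x4200>>11=0x8 ⇒ neg (R)
  [10:9] rd=1 = R1

R1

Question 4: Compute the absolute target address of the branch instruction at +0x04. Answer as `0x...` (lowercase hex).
@+04  little-endian(fa ff) = 0xfffa
  op=0xfffa>>11=0x1f ⇒ call (J)
  imm: (w>>0)&0x7ff=0x7fa (s11→-6) → #-6
  target = base 0x07b2 + off 0x04 + 2 + imm -6 = 0x07b2

0x07b2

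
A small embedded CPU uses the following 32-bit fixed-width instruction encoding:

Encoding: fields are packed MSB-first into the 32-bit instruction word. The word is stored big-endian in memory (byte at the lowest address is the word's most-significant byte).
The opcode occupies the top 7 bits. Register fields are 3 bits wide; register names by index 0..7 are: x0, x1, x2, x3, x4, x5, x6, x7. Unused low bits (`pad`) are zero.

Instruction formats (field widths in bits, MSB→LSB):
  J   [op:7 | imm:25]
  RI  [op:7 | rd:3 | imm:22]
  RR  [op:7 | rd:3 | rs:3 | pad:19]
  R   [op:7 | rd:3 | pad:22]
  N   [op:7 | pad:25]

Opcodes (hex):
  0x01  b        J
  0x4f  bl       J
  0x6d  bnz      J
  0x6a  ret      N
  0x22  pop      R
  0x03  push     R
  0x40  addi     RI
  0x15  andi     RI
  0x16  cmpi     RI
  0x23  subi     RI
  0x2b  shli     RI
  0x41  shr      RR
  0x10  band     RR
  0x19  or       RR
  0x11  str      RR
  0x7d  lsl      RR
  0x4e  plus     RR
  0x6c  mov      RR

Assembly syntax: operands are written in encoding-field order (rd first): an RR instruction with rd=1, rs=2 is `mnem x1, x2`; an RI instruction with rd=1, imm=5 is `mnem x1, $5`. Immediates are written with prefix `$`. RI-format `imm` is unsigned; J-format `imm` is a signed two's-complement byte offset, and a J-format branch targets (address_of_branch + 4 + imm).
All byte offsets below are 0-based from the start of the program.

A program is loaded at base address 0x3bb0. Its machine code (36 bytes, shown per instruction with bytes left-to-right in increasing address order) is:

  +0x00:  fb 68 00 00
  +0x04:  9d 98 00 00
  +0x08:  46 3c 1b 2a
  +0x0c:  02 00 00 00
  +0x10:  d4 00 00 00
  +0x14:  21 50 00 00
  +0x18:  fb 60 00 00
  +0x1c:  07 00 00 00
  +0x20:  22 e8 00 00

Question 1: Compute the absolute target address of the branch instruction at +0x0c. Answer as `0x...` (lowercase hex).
@+0c  big-endian(02 00 00 00) = 0x02000000
  top 7b → 0x1 → b [J]
  imm: (w>>0)&0x1ffffff=0x0 → $0
  target = base 0x3bb0 + off 0x0c + 4 + imm 0 = 0x3bc0

0x3bc0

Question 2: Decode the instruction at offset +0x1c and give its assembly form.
@+1c  big-endian(07 00 00 00) = 0x07000000
  top 7b → 0x3 → push [R]
  [24:22] rd=4 = x4

push x4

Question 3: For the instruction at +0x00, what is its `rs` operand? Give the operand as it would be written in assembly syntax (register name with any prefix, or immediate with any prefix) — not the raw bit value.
x5

off 0x00: read fb 68 00 00 as big → 0xfb680000
  op=0xfb680000>>25=0x7d ⇒ lsl (RR)
  [24:22] rd=5 = x5
  [21:19] rs=5 = x5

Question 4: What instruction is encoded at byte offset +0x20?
+0x20: 22 e8 00 00 ⇒ word 0x22e80000 (big)
  op=0x22e80000>>25=0x11 ⇒ str (RR)
  rd: (w>>22)&0x7=0x3 → x3
  rs: (w>>19)&0x7=0x5 → x5

str x3, x5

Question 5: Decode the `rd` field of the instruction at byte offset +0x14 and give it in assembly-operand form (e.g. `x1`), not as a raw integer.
x5

@+14  big-endian(21 50 00 00) = 0x21500000
  op=0x21500000>>25=0x10 ⇒ band (RR)
  [24:22] rd=5 = x5
  [21:19] rs=2 = x2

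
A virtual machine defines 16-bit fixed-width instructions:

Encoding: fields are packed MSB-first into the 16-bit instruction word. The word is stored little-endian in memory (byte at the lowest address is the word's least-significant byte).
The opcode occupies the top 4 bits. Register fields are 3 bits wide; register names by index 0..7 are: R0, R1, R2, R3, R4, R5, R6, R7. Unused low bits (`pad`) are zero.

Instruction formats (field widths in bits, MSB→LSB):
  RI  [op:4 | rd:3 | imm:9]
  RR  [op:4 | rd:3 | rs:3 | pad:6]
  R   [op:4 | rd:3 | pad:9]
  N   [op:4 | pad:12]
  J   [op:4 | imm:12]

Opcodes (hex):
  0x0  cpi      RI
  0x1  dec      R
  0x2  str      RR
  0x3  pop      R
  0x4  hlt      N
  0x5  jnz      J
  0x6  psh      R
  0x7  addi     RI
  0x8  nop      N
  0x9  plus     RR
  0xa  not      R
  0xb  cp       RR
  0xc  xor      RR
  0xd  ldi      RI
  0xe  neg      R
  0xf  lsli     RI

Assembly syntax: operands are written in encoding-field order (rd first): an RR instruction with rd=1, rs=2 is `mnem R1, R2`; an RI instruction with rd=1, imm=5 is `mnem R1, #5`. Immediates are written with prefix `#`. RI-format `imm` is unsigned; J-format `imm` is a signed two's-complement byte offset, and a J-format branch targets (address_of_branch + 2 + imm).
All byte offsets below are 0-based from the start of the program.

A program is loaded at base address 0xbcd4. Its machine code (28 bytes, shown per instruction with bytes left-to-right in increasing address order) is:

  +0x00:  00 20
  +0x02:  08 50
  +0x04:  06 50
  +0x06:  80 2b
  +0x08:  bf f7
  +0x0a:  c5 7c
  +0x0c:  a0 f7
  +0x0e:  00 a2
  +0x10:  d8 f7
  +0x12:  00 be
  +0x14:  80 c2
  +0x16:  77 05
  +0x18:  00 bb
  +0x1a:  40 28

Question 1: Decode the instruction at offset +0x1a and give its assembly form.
str R4, R1

off 0x1a: read 40 28 as little → 0x2840
  op=0x2840>>12=0x2 ⇒ str (RR)
  rd: (w>>9)&0x7=0x4 → R4
  rs: (w>>6)&0x7=0x1 → R1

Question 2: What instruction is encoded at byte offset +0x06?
str R5, R6

@+06  little-endian(80 2b) = 0x2b80
  opcode bits[15:12]=0x2: str/RR
  [11:9] rd=5 = R5
  [8:6] rs=6 = R6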